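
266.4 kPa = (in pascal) 2.664e+05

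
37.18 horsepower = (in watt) 2.773e+04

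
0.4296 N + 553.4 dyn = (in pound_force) 0.09782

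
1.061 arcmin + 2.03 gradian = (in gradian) 2.05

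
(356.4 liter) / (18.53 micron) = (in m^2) 1.923e+04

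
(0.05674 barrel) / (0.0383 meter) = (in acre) 5.82e-05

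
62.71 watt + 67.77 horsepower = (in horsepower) 67.85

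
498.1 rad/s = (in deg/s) 2.854e+04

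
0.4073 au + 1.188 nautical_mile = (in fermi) 6.093e+25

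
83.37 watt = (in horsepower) 0.1118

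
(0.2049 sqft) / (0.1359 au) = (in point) 2.654e-09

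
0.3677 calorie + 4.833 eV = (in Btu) 0.001458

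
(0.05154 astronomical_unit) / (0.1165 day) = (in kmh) 2.758e+06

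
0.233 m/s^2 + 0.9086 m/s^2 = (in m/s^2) 1.142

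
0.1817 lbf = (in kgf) 0.08242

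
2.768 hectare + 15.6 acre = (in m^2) 9.081e+04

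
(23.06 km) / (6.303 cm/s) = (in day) 4.234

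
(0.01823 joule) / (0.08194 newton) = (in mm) 222.5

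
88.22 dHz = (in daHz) 0.8822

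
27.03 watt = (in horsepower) 0.03625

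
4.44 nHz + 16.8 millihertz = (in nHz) 1.68e+07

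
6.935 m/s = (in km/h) 24.97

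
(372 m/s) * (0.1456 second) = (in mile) 0.03366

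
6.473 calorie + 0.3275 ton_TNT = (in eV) 8.552e+27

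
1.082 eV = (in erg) 1.734e-12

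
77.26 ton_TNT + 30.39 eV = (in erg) 3.233e+18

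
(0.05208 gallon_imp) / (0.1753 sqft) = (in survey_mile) 9.033e-06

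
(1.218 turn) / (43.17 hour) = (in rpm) 0.0004702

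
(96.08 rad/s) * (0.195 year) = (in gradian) 3.761e+10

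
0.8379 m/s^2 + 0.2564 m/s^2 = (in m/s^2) 1.094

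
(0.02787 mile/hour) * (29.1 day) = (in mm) 3.132e+07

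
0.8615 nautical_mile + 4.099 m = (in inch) 6.298e+04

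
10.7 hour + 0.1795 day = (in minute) 900.5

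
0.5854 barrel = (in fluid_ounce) 3147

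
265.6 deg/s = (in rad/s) 4.636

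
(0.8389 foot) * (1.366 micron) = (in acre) 8.631e-11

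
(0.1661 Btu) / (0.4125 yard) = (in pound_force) 104.4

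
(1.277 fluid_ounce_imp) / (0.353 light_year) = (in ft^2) 1.169e-19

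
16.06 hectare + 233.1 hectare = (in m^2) 2.492e+06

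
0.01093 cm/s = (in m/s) 0.0001093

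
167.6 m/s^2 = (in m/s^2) 167.6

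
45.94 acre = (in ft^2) 2.001e+06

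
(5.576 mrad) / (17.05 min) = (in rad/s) 5.451e-06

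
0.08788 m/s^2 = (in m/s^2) 0.08788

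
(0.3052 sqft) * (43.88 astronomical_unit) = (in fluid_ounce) 6.294e+15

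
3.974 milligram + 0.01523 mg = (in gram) 0.003989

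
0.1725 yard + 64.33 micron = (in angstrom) 1.578e+09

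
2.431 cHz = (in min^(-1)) 1.459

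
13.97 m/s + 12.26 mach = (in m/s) 4188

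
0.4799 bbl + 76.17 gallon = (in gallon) 96.33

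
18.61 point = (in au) 4.389e-14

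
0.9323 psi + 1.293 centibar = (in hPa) 77.21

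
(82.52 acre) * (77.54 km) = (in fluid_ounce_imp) 9.113e+14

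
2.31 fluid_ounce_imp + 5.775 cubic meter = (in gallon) 1526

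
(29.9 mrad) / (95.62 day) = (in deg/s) 2.074e-07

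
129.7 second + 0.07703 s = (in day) 0.001502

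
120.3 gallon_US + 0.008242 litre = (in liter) 455.4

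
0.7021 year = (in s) 2.214e+07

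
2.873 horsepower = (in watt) 2142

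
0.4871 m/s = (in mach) 0.001431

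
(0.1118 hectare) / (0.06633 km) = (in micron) 1.686e+07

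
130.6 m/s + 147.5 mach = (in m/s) 5.035e+04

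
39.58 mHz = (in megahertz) 3.958e-08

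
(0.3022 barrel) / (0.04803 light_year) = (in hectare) 1.057e-20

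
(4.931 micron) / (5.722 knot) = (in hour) 4.653e-10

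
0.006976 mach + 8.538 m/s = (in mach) 0.03205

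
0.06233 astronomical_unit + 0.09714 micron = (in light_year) 9.856e-07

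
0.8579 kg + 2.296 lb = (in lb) 4.187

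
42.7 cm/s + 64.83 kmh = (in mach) 0.05414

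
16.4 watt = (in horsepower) 0.02199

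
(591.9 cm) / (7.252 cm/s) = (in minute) 1.36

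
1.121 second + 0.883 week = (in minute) 8901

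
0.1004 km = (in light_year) 1.061e-14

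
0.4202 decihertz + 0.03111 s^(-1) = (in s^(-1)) 0.07313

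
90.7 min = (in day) 0.06299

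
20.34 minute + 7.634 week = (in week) 7.636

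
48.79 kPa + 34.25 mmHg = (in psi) 7.739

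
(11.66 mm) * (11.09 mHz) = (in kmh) 0.0004655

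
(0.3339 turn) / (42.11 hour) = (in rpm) 0.0001322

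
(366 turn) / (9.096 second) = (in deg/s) 1.449e+04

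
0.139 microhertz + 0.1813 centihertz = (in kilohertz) 1.813e-06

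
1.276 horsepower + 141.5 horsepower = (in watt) 1.065e+05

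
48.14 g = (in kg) 0.04814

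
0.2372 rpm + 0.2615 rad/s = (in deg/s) 16.41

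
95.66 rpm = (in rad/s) 10.02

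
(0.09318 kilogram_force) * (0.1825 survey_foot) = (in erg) 5.083e+05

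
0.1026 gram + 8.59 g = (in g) 8.693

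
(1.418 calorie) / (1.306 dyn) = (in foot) 1.49e+06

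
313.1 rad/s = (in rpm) 2990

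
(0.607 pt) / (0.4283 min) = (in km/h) 3e-05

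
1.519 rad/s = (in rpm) 14.51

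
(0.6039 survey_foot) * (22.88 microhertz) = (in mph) 9.421e-06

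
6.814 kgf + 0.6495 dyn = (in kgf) 6.814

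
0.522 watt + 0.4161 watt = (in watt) 0.9381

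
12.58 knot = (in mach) 0.01901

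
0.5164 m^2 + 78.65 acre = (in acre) 78.65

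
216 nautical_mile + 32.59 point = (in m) 4e+05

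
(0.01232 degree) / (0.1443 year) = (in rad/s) 4.725e-11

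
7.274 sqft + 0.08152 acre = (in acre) 0.08169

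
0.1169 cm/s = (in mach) 3.433e-06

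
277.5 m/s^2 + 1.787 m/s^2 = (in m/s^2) 279.3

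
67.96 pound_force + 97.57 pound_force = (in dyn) 7.363e+07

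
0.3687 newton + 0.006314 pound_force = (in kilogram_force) 0.04046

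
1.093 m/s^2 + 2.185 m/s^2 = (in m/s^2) 3.278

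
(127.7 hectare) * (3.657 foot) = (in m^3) 1.423e+06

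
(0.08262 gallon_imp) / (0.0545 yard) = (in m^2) 0.007537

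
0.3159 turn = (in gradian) 126.4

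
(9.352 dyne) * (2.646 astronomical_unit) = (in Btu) 3.509e+04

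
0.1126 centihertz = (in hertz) 0.001126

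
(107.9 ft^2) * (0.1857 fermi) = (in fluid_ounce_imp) 6.552e-11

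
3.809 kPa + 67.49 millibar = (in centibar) 10.56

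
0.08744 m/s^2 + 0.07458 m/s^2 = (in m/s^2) 0.162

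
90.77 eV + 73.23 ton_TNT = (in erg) 3.064e+18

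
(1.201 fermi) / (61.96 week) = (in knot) 6.23e-23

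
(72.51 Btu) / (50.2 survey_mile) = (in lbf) 0.2129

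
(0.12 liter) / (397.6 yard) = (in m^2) 3.301e-07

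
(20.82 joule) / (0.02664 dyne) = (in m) 7.815e+07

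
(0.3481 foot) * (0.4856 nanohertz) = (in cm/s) 5.152e-09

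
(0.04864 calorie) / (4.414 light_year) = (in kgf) 4.969e-19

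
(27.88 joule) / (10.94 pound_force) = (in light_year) 6.056e-17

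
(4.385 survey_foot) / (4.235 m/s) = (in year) 1.001e-08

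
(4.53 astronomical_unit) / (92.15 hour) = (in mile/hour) 4.57e+06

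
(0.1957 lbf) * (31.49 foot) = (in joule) 8.355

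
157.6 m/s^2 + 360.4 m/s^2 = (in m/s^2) 518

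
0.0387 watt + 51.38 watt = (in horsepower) 0.06895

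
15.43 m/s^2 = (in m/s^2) 15.43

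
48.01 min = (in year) 9.134e-05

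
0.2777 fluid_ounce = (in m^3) 8.213e-06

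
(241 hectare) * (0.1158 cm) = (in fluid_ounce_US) 9.437e+07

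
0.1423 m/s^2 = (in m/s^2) 0.1423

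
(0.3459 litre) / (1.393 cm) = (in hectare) 2.483e-06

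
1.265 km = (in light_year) 1.337e-13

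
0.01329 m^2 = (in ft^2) 0.1431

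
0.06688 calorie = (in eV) 1.747e+18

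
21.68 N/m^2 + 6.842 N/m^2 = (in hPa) 0.2852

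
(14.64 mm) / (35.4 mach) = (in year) 3.851e-14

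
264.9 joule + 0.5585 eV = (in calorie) 63.31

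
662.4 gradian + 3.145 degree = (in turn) 1.665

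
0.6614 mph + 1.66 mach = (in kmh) 2036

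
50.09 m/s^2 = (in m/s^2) 50.09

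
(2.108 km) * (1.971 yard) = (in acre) 0.9388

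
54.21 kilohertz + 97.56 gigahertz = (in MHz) 9.756e+04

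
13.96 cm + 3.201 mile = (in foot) 1.69e+04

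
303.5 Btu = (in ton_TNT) 7.653e-05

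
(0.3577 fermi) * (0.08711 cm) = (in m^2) 3.116e-19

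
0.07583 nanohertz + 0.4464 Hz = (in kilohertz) 0.0004464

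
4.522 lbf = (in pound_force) 4.522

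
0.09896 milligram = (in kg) 9.896e-08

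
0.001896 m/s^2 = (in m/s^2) 0.001896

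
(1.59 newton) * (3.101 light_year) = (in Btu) 4.421e+13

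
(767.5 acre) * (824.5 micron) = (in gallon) 6.765e+05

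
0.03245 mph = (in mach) 4.26e-05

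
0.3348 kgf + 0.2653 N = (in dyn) 3.549e+05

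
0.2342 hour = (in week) 0.001394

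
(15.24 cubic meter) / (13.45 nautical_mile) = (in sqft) 0.006586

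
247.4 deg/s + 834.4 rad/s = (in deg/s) 4.805e+04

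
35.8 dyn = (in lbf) 8.048e-05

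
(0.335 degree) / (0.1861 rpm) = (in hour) 8.334e-05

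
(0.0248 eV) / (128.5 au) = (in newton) 2.067e-34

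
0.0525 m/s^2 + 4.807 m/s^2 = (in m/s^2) 4.86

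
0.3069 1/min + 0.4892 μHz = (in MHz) 5.115e-09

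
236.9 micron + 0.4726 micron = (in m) 0.0002374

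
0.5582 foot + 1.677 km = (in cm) 1.677e+05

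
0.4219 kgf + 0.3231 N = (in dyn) 4.461e+05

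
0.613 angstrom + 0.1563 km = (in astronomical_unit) 1.045e-09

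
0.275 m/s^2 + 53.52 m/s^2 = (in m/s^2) 53.8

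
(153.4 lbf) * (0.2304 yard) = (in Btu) 0.1363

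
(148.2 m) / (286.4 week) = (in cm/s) 8.556e-05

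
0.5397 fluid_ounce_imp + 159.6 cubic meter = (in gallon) 4.216e+04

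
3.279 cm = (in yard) 0.03586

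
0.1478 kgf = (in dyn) 1.449e+05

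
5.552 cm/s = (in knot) 0.1079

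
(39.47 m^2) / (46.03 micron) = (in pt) 2.431e+09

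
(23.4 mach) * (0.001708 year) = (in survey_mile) 2.667e+05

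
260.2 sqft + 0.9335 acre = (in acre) 0.9395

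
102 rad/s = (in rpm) 974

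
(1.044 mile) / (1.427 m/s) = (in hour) 0.3271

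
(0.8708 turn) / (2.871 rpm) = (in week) 3.009e-05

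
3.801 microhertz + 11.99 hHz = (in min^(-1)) 7.194e+04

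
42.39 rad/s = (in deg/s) 2429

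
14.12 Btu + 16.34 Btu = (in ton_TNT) 7.681e-06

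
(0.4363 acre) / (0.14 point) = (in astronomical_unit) 0.000239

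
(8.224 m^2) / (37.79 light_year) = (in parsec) 7.455e-34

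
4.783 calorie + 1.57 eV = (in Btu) 0.01897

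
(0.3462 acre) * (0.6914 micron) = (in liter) 0.9687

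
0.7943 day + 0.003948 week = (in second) 7.102e+04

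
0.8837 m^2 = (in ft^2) 9.512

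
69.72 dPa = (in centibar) 0.006972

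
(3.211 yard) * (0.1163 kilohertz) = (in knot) 663.8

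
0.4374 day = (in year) 0.001198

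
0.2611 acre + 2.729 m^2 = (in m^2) 1059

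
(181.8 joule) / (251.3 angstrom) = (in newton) 7.234e+09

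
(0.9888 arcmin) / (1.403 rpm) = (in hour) 5.438e-07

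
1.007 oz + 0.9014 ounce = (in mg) 5.41e+04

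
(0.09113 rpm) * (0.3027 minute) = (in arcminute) 595.8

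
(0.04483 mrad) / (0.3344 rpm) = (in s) 0.00128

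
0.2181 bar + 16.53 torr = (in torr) 180.1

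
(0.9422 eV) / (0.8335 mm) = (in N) 1.811e-16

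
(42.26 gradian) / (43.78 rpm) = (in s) 0.1448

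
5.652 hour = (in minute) 339.1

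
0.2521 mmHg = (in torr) 0.2521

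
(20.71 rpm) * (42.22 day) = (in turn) 1.259e+06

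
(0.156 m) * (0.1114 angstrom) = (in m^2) 1.738e-12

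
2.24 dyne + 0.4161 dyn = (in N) 2.656e-05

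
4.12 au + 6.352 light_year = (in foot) 1.972e+17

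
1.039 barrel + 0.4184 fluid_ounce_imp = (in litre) 165.2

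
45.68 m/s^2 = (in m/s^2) 45.68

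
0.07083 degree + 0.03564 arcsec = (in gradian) 0.07871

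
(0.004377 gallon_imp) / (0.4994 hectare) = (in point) 1.129e-05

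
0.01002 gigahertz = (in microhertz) 1.002e+13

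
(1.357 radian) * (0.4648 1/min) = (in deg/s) 0.6023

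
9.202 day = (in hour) 220.8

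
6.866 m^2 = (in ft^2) 73.91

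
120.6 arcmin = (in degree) 2.01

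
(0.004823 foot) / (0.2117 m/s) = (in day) 8.037e-08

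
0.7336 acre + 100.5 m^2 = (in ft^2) 3.304e+04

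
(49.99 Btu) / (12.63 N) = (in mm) 4.176e+06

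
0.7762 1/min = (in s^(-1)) 0.01294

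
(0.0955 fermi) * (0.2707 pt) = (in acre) 2.254e-24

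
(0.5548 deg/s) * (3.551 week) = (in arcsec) 4.289e+09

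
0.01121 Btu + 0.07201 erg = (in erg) 1.183e+08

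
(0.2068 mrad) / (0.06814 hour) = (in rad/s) 8.43e-07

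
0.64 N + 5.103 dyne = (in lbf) 0.1439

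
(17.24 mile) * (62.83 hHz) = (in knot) 3.389e+08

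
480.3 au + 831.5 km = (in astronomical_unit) 480.3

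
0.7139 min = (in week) 7.082e-05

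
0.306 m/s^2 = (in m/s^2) 0.306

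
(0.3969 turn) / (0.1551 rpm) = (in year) 4.869e-06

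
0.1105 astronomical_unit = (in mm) 1.653e+13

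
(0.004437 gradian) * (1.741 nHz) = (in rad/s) 1.213e-13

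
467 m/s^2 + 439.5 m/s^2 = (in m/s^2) 906.5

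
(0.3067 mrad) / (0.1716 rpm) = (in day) 1.975e-07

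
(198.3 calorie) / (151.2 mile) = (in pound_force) 0.0007665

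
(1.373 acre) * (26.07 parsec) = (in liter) 4.47e+24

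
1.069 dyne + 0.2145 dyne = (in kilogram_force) 1.309e-06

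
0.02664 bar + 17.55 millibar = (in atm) 0.04361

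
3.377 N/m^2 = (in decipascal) 33.77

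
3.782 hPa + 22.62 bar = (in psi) 328.1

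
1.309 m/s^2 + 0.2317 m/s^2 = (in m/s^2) 1.541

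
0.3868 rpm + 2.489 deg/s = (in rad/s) 0.08395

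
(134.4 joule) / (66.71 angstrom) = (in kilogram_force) 2.054e+09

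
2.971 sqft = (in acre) 6.82e-05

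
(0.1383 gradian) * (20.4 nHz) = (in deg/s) 2.539e-09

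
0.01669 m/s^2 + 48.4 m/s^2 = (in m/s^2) 48.42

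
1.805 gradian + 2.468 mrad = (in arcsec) 6357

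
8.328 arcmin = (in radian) 0.002423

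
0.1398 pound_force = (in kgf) 0.06341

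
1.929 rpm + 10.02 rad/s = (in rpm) 97.61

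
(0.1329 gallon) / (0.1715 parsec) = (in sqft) 1.023e-18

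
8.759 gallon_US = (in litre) 33.16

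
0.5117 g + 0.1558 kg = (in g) 156.3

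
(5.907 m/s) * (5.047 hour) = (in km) 107.3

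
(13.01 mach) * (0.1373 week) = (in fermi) 3.679e+23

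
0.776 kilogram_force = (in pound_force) 1.711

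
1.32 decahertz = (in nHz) 1.32e+10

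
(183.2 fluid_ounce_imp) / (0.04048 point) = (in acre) 0.09007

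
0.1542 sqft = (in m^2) 0.01433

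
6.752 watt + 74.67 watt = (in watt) 81.42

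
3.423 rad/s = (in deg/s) 196.1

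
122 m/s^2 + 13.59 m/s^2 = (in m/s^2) 135.6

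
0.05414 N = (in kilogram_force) 0.005521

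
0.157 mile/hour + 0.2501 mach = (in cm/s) 8523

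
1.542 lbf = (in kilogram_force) 0.6994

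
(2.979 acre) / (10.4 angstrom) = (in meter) 1.159e+13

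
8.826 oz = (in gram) 250.2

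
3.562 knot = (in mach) 0.005382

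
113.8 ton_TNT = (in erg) 4.761e+18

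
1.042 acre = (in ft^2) 4.539e+04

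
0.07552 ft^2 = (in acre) 1.734e-06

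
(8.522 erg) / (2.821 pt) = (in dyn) 85.63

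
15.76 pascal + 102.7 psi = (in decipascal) 7.081e+06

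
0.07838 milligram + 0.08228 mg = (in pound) 3.542e-07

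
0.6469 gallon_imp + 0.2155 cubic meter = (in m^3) 0.2184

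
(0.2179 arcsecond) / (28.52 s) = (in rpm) 3.537e-07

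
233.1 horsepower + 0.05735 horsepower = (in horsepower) 233.2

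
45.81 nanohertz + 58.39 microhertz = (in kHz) 5.844e-08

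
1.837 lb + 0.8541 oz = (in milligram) 8.575e+05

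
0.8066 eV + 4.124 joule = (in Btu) 0.003909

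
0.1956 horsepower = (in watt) 145.9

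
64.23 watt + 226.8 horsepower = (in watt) 1.692e+05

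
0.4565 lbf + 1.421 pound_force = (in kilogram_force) 0.8516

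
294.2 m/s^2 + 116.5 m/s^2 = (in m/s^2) 410.7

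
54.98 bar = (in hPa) 5.498e+04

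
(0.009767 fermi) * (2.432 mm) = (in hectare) 2.375e-24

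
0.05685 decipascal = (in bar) 5.685e-08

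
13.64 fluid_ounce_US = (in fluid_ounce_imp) 14.2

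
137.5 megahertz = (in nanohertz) 1.375e+17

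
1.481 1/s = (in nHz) 1.481e+09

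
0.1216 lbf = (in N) 0.5409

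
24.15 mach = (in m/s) 8223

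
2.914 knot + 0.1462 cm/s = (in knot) 2.917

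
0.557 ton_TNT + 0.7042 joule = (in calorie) 5.57e+08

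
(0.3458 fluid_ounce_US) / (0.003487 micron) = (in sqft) 3.157e+04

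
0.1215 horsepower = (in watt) 90.6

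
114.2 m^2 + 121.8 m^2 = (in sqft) 2540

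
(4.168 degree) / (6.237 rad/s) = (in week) 1.928e-08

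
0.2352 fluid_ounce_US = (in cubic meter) 6.956e-06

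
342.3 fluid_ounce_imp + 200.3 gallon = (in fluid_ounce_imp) 2.703e+04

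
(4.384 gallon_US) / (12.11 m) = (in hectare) 1.37e-07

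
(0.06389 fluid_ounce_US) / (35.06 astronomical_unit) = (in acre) 8.902e-23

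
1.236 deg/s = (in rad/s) 0.02157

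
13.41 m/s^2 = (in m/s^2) 13.41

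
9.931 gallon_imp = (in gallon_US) 11.93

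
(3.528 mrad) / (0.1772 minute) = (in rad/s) 0.0003318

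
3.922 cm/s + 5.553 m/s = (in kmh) 20.13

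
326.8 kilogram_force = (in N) 3205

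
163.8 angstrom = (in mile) 1.018e-11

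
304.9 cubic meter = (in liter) 3.049e+05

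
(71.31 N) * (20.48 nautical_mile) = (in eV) 1.688e+25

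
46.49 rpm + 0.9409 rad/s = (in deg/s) 332.8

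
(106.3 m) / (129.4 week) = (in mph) 3.038e-06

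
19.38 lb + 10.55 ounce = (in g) 9090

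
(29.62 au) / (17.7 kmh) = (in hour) 2.503e+08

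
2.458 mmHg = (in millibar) 3.277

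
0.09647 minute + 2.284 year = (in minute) 1.2e+06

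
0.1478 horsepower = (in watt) 110.2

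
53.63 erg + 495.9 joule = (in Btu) 0.47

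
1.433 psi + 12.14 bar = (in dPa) 1.224e+07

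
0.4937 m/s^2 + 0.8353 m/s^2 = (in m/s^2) 1.329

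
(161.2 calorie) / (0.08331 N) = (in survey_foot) 2.656e+04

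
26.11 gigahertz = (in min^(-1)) 1.567e+12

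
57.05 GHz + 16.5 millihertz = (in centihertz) 5.705e+12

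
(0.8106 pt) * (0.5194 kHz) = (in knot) 0.2887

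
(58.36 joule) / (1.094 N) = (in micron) 5.335e+07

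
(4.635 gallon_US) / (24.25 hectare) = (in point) 0.0002051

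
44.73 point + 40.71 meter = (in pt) 1.154e+05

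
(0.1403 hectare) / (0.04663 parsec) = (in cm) 9.751e-11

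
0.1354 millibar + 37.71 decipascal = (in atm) 0.0001708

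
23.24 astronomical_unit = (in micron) 3.477e+18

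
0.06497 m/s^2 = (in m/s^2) 0.06497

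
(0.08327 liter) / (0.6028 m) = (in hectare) 1.381e-08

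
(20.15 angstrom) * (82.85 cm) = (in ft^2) 1.797e-08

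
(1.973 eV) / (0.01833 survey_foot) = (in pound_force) 1.272e-17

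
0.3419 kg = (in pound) 0.7538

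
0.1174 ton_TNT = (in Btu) 4.656e+05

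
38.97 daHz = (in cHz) 3.897e+04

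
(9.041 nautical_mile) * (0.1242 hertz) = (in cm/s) 2.08e+05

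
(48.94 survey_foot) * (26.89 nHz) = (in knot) 7.797e-07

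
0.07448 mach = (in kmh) 91.3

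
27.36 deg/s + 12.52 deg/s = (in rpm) 6.647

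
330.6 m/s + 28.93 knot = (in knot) 671.6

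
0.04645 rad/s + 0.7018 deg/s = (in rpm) 0.5605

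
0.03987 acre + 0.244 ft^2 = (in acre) 0.03988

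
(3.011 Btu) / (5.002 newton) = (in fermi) 6.351e+17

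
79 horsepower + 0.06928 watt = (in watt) 5.891e+04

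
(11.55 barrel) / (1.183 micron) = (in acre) 383.6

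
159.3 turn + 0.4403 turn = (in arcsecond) 2.07e+08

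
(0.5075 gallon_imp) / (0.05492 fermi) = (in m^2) 4.201e+13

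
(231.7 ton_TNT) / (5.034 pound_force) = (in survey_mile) 2.69e+07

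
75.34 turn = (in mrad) 4.734e+05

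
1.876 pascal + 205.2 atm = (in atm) 205.2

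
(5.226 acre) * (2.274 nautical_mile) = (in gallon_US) 2.353e+10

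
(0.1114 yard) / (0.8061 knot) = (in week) 4.061e-07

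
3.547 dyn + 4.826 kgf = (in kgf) 4.826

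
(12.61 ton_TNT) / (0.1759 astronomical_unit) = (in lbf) 0.4507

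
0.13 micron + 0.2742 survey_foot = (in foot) 0.2742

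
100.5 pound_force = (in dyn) 4.47e+07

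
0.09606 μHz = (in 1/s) 9.606e-08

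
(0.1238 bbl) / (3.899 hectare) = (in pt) 0.001431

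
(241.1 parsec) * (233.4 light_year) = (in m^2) 1.643e+37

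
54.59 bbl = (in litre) 8679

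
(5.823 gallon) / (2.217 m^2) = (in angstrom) 9.942e+07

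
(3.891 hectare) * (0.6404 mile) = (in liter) 4.01e+10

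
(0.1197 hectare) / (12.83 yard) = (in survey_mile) 0.0634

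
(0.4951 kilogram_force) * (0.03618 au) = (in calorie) 6.281e+09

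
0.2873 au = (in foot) 1.41e+11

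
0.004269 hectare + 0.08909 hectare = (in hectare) 0.09336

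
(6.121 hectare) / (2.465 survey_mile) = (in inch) 607.5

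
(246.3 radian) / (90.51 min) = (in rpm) 0.4331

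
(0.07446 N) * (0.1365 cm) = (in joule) 0.0001016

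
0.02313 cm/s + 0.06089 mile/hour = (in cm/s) 2.745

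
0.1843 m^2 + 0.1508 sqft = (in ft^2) 2.135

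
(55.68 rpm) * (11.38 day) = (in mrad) 5.733e+09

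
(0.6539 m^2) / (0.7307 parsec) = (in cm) 2.9e-15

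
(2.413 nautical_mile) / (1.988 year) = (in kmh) 0.0002566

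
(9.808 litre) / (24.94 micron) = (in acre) 0.09718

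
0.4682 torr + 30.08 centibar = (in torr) 226.1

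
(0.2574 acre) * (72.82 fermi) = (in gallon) 2.004e-08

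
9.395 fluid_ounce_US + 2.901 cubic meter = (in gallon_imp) 638.2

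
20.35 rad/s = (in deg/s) 1166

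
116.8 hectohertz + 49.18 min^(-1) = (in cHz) 1.168e+06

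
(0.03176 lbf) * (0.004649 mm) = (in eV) 4.099e+12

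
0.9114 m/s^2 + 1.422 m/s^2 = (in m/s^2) 2.333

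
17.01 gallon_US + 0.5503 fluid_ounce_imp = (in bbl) 0.4051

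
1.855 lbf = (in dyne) 8.251e+05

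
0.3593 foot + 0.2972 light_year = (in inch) 1.107e+17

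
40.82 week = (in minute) 4.115e+05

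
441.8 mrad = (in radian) 0.4418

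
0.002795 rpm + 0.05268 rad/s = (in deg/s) 3.035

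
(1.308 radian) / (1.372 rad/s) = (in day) 1.103e-05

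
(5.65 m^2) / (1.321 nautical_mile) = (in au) 1.544e-14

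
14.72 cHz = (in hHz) 0.001472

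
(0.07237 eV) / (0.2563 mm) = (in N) 4.524e-17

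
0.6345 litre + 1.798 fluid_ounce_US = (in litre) 0.6877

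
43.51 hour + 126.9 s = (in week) 0.2592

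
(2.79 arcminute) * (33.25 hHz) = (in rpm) 25.77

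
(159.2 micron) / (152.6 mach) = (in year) 9.715e-17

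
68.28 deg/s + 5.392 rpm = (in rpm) 16.77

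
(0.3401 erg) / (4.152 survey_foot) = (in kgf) 2.74e-09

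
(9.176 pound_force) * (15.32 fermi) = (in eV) 3.903e+06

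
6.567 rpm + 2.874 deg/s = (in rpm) 7.046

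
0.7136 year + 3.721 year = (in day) 1619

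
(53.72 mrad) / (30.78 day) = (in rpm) 1.929e-07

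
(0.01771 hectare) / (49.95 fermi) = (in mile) 2.203e+12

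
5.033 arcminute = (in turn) 0.000233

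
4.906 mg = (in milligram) 4.906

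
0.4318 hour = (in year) 4.929e-05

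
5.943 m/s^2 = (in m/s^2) 5.943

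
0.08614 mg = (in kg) 8.614e-08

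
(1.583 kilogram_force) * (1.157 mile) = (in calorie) 6909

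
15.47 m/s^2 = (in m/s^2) 15.47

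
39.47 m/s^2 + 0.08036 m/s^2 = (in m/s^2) 39.55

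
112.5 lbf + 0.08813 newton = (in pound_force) 112.5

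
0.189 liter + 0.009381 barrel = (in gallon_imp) 0.3696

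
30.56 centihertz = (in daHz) 0.03056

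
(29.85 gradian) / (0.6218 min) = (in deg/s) 0.7201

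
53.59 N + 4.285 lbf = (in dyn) 7.265e+06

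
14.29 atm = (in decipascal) 1.448e+07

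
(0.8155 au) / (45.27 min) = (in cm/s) 4.491e+09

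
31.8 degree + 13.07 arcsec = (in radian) 0.5551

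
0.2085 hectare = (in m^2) 2085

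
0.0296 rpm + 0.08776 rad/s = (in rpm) 0.8676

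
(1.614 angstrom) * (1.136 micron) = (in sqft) 1.974e-15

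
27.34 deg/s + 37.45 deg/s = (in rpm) 10.8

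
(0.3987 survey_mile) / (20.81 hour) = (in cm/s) 0.8565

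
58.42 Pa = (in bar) 0.0005842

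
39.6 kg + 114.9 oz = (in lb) 94.48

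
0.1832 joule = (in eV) 1.143e+18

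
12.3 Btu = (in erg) 1.298e+11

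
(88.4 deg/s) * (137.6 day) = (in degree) 1.051e+09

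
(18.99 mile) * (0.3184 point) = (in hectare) 0.0003433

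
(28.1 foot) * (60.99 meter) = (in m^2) 522.4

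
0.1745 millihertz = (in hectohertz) 1.745e-06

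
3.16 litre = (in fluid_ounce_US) 106.9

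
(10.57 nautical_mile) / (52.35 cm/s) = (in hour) 10.39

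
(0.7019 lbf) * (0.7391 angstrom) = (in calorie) 5.515e-11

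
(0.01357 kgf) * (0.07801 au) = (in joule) 1.553e+09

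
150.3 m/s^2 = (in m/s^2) 150.3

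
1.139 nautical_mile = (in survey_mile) 1.311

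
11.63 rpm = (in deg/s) 69.78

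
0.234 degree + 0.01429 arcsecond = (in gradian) 0.26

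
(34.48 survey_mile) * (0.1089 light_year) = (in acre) 1.413e+16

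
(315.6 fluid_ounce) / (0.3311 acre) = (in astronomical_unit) 4.656e-17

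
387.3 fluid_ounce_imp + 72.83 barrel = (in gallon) 3062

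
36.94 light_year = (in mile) 2.172e+14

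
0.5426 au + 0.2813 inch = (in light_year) 8.58e-06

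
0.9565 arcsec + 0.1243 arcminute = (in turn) 6.493e-06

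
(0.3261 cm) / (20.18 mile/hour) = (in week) 5.977e-10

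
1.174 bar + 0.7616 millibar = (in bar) 1.175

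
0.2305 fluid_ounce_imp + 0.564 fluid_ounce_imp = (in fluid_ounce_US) 0.7633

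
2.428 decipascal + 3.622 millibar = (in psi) 0.05257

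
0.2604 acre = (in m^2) 1054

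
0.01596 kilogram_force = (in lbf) 0.03519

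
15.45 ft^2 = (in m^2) 1.435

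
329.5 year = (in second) 1.039e+10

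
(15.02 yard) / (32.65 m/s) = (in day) 4.869e-06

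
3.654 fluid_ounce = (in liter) 0.1081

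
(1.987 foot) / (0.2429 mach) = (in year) 2.322e-10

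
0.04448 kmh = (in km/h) 0.04448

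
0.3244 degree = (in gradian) 0.3604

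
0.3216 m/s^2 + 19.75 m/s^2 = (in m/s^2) 20.07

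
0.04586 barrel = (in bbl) 0.04586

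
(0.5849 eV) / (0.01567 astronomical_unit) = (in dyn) 3.998e-24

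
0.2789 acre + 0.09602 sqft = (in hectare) 0.1129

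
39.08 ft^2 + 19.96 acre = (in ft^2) 8.695e+05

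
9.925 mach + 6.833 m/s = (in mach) 9.945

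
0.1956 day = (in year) 0.0005359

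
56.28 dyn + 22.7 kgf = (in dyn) 2.226e+07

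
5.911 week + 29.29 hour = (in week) 6.085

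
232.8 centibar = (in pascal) 2.328e+05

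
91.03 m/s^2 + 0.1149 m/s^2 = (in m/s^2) 91.14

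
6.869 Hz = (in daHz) 0.6869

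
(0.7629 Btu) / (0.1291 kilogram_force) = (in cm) 6.358e+04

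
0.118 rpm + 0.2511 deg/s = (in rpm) 0.1598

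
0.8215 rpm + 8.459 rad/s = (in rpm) 81.6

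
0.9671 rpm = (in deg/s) 5.803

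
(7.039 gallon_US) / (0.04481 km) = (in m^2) 0.0005946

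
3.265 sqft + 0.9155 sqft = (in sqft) 4.18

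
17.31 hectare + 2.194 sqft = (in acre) 42.77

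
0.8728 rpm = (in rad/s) 0.0914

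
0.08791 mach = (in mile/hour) 66.96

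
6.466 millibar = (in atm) 0.006381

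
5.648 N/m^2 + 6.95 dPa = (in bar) 6.343e-05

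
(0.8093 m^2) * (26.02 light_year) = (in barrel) 1.253e+18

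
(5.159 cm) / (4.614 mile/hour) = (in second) 0.02501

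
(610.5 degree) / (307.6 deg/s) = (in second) 1.985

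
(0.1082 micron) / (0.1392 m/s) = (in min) 1.295e-08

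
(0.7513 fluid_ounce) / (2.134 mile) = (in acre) 1.599e-12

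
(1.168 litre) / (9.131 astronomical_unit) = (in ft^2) 9.204e-15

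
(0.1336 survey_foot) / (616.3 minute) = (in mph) 2.463e-06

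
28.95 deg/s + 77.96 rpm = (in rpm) 82.78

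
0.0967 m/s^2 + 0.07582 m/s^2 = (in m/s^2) 0.1725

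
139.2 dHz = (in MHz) 1.392e-05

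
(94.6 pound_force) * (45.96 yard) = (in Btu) 16.76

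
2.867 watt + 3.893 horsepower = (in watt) 2906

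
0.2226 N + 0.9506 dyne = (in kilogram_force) 0.0227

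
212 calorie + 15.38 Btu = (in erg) 1.711e+11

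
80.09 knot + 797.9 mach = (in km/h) 9.782e+05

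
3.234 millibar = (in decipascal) 3234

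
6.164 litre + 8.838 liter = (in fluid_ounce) 507.3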